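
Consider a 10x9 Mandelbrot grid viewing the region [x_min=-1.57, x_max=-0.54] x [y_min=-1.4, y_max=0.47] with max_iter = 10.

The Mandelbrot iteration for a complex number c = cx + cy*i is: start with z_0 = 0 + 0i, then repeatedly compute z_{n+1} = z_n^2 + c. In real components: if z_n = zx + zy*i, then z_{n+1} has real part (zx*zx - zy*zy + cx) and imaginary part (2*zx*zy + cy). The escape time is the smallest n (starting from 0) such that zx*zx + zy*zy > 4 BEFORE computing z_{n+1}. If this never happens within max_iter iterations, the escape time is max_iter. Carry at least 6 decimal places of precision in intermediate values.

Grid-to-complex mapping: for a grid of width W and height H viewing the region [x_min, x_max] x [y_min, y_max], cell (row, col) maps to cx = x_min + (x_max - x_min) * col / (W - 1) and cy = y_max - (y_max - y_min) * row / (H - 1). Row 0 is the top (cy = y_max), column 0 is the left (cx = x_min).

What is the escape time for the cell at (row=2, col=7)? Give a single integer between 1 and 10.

Answer: 10

Derivation:
z_0 = 0 + 0i, c = -0.7689 + 0.0025i
Iter 1: z = -0.7689 + 0.0025i, |z|^2 = 0.5912
Iter 2: z = -0.1777 + -0.0013i, |z|^2 = 0.0316
Iter 3: z = -0.7373 + 0.0030i, |z|^2 = 0.5436
Iter 4: z = -0.2253 + -0.0019i, |z|^2 = 0.0507
Iter 5: z = -0.7181 + 0.0034i, |z|^2 = 0.5157
Iter 6: z = -0.2532 + -0.0023i, |z|^2 = 0.0641
Iter 7: z = -0.7048 + 0.0037i, |z|^2 = 0.4968
Iter 8: z = -0.2722 + -0.0027i, |z|^2 = 0.0741
Iter 9: z = -0.6948 + 0.0040i, |z|^2 = 0.4828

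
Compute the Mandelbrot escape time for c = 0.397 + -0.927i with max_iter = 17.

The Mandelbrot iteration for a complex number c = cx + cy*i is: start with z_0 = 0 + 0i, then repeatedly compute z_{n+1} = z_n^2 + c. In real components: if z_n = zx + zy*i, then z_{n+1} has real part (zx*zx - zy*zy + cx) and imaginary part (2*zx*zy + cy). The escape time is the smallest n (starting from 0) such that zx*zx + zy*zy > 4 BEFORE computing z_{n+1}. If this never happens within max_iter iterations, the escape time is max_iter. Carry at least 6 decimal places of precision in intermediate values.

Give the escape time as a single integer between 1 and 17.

Answer: 3

Derivation:
z_0 = 0 + 0i, c = 0.3970 + -0.9270i
Iter 1: z = 0.3970 + -0.9270i, |z|^2 = 1.0169
Iter 2: z = -0.3047 + -1.6630i, |z|^2 = 2.8585
Iter 3: z = -2.2758 + 0.0865i, |z|^2 = 5.1869
Escaped at iteration 3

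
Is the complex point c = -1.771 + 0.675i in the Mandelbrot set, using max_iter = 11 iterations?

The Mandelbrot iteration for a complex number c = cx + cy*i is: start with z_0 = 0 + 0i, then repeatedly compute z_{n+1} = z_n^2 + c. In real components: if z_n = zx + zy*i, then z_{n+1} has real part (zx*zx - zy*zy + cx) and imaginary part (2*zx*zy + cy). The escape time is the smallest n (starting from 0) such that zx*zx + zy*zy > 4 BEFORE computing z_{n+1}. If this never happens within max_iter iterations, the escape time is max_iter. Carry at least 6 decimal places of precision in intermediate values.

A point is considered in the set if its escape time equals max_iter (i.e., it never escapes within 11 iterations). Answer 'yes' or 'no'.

Answer: no

Derivation:
z_0 = 0 + 0i, c = -1.7710 + 0.6750i
Iter 1: z = -1.7710 + 0.6750i, |z|^2 = 3.5921
Iter 2: z = 0.9098 + -1.7158i, |z|^2 = 3.7719
Iter 3: z = -3.8874 + -2.4472i, |z|^2 = 21.1006
Escaped at iteration 3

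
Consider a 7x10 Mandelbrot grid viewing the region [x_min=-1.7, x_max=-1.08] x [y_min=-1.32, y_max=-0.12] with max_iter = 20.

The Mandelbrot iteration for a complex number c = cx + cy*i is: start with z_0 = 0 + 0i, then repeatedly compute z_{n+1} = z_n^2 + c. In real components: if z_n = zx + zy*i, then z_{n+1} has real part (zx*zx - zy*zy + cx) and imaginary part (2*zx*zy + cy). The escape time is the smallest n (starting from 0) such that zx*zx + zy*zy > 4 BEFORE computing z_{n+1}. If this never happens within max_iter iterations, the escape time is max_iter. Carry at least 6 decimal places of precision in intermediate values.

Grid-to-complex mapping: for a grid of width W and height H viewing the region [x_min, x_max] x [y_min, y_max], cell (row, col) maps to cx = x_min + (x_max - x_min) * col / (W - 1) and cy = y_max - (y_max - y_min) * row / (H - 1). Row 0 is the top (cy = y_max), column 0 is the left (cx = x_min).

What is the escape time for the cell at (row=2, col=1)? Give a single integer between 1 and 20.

z_0 = 0 + 0i, c = -1.5967 + -0.3867i
Iter 1: z = -1.5967 + -0.3867i, |z|^2 = 2.6989
Iter 2: z = 0.8032 + 0.8481i, |z|^2 = 1.3643
Iter 3: z = -1.6708 + 0.9756i, |z|^2 = 3.7436
Iter 4: z = 0.2432 + -3.6470i, |z|^2 = 13.3596
Escaped at iteration 4

Answer: 4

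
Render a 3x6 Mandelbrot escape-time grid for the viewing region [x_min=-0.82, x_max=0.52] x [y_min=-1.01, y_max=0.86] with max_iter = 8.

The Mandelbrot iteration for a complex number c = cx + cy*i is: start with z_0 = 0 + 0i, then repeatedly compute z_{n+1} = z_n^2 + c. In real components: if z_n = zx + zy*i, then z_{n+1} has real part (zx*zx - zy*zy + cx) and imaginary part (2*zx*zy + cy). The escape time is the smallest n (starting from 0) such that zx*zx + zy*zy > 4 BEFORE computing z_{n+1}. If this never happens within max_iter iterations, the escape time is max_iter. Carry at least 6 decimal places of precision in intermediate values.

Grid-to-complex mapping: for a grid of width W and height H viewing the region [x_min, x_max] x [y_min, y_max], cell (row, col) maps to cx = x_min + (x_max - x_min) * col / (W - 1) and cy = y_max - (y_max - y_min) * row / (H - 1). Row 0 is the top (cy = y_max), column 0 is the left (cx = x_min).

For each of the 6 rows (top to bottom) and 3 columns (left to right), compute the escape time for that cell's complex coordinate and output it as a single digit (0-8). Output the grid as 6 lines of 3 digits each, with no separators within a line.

(row=0, col=0): c = -0.8200 + 0.8600i → escape time 4
(row=0, col=1): c = -0.1500 + 0.8600i → escape time 8
(row=0, col=2): c = 0.5200 + 0.8600i → escape time 3
(row=1, col=0): c = -0.8200 + 0.4860i → escape time 6
(row=1, col=1): c = -0.1500 + 0.4860i → escape time 8
(row=1, col=2): c = 0.5200 + 0.4860i → escape time 5
(row=2, col=0): c = -0.8200 + 0.1120i → escape time 8
(row=2, col=1): c = -0.1500 + 0.1120i → escape time 8
(row=2, col=2): c = 0.5200 + 0.1120i → escape time 5
(row=3, col=0): c = -0.8200 + -0.2620i → escape time 8
(row=3, col=1): c = -0.1500 + -0.2620i → escape time 8
(row=3, col=2): c = 0.5200 + -0.2620i → escape time 5
(row=4, col=0): c = -0.8200 + -0.6360i → escape time 5
(row=4, col=1): c = -0.1500 + -0.6360i → escape time 8
(row=4, col=2): c = 0.5200 + -0.6360i → escape time 4
(row=5, col=0): c = -0.8200 + -1.0100i → escape time 3
(row=5, col=1): c = -0.1500 + -1.0100i → escape time 8
(row=5, col=2): c = 0.5200 + -1.0100i → escape time 2

Answer: 483
685
885
885
584
382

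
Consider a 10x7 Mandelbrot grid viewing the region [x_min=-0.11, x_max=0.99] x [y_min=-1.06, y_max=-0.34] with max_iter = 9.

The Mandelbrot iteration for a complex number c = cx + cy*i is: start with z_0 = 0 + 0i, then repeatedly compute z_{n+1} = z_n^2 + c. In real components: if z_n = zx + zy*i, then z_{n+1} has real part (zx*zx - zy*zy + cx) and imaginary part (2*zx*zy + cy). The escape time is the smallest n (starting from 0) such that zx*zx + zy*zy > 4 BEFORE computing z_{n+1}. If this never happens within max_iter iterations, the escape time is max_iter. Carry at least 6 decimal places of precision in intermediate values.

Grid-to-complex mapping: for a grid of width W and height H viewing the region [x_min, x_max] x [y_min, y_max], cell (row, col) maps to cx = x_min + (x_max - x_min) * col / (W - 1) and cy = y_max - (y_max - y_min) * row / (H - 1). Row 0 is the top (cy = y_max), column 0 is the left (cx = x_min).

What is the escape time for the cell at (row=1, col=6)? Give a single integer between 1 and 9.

Answer: 3

Derivation:
z_0 = 0 + 0i, c = 0.6233 + -0.4600i
Iter 1: z = 0.6233 + -0.4600i, |z|^2 = 0.6001
Iter 2: z = 0.8003 + -1.0335i, |z|^2 = 1.7085
Iter 3: z = 0.1957 + -2.1141i, |z|^2 = 4.5078
Escaped at iteration 3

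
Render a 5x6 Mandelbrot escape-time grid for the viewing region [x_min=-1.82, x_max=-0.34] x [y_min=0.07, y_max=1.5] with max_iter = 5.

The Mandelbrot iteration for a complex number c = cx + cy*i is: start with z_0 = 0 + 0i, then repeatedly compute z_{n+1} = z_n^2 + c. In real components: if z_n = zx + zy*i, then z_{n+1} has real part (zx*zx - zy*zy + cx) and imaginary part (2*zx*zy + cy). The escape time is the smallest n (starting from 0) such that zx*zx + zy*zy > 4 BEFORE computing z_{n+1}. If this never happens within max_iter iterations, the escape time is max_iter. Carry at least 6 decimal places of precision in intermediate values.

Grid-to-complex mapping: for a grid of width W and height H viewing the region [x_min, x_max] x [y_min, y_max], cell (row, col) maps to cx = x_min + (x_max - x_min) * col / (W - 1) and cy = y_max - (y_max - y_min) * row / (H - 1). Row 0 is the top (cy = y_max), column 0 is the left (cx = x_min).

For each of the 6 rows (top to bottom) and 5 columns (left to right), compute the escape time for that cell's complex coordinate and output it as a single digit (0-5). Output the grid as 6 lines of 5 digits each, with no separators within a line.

(row=0, col=0): c = -1.8200 + 1.5000i → escape time 1
(row=0, col=1): c = -1.4500 + 1.5000i → escape time 1
(row=0, col=2): c = -1.0800 + 1.5000i → escape time 2
(row=0, col=3): c = -0.7100 + 1.5000i → escape time 2
(row=0, col=4): c = -0.3400 + 1.5000i → escape time 2
(row=1, col=0): c = -1.8200 + 1.2140i → escape time 1
(row=1, col=1): c = -1.4500 + 1.2140i → escape time 2
(row=1, col=2): c = -1.0800 + 1.2140i → escape time 3
(row=1, col=3): c = -0.7100 + 1.2140i → escape time 3
(row=1, col=4): c = -0.3400 + 1.2140i → escape time 3
(row=2, col=0): c = -1.8200 + 0.9280i → escape time 1
(row=2, col=1): c = -1.4500 + 0.9280i → escape time 3
(row=2, col=2): c = -1.0800 + 0.9280i → escape time 3
(row=2, col=3): c = -0.7100 + 0.9280i → escape time 4
(row=2, col=4): c = -0.3400 + 0.9280i → escape time 5
(row=3, col=0): c = -1.8200 + 0.6420i → escape time 2
(row=3, col=1): c = -1.4500 + 0.6420i → escape time 3
(row=3, col=2): c = -1.0800 + 0.6420i → escape time 4
(row=3, col=3): c = -0.7100 + 0.6420i → escape time 5
(row=3, col=4): c = -0.3400 + 0.6420i → escape time 5
(row=4, col=0): c = -1.8200 + 0.3560i → escape time 3
(row=4, col=1): c = -1.4500 + 0.3560i → escape time 5
(row=4, col=2): c = -1.0800 + 0.3560i → escape time 5
(row=4, col=3): c = -0.7100 + 0.3560i → escape time 5
(row=4, col=4): c = -0.3400 + 0.3560i → escape time 5
(row=5, col=0): c = -1.8200 + 0.0700i → escape time 5
(row=5, col=1): c = -1.4500 + 0.0700i → escape time 5
(row=5, col=2): c = -1.0800 + 0.0700i → escape time 5
(row=5, col=3): c = -0.7100 + 0.0700i → escape time 5
(row=5, col=4): c = -0.3400 + 0.0700i → escape time 5

Answer: 11222
12333
13345
23455
35555
55555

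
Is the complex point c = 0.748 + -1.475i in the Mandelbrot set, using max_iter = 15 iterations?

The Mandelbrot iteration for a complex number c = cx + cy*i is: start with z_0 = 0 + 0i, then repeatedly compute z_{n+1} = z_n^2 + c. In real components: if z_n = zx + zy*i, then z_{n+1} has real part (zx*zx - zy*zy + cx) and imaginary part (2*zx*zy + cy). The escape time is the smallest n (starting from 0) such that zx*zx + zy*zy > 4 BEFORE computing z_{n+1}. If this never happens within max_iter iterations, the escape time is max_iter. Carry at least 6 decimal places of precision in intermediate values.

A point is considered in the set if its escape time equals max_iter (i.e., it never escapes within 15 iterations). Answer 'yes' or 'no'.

z_0 = 0 + 0i, c = 0.7480 + -1.4750i
Iter 1: z = 0.7480 + -1.4750i, |z|^2 = 2.7351
Iter 2: z = -0.8681 + -3.6816i, |z|^2 = 14.3078
Escaped at iteration 2

Answer: no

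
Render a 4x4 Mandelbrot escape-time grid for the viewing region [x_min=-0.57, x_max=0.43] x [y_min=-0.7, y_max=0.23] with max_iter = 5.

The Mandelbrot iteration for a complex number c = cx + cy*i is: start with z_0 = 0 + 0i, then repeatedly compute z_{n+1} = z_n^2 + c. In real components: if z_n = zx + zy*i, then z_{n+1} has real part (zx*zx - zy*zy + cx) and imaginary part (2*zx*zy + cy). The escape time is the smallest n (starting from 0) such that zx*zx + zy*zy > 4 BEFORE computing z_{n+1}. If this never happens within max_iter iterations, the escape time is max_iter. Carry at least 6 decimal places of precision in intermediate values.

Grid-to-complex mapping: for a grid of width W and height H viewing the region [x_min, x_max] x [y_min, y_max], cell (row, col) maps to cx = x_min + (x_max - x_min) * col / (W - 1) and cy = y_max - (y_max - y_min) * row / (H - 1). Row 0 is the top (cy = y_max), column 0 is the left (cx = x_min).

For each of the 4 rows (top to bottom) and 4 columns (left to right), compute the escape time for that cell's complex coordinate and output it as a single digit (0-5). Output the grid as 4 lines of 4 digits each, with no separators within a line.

(row=0, col=0): c = -0.5700 + 0.2300i → escape time 5
(row=0, col=1): c = -0.2367 + 0.2300i → escape time 5
(row=0, col=2): c = 0.0967 + 0.2300i → escape time 5
(row=0, col=3): c = 0.4300 + 0.2300i → escape time 5
(row=1, col=0): c = -0.5700 + -0.0800i → escape time 5
(row=1, col=1): c = -0.2367 + -0.0800i → escape time 5
(row=1, col=2): c = 0.0967 + -0.0800i → escape time 5
(row=1, col=3): c = 0.4300 + -0.0800i → escape time 5
(row=2, col=0): c = -0.5700 + -0.3900i → escape time 5
(row=2, col=1): c = -0.2367 + -0.3900i → escape time 5
(row=2, col=2): c = 0.0967 + -0.3900i → escape time 5
(row=2, col=3): c = 0.4300 + -0.3900i → escape time 5
(row=3, col=0): c = -0.5700 + -0.7000i → escape time 5
(row=3, col=1): c = -0.2367 + -0.7000i → escape time 5
(row=3, col=2): c = 0.0967 + -0.7000i → escape time 5
(row=3, col=3): c = 0.4300 + -0.7000i → escape time 4

Answer: 5555
5555
5555
5554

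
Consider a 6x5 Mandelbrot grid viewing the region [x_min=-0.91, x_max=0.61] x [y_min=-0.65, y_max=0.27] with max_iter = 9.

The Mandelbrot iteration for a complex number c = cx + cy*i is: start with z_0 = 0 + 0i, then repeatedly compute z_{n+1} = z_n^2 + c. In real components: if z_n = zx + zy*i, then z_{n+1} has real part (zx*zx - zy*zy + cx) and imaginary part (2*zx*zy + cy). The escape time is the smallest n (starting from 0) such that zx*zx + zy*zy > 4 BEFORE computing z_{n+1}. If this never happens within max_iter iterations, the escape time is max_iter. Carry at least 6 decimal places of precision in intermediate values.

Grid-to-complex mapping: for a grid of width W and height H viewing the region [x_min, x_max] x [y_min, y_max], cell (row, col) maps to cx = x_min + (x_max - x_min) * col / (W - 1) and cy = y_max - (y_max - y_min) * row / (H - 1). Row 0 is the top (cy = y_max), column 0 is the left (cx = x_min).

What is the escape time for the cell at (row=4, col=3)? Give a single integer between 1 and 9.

z_0 = 0 + 0i, c = 0.0020 + -0.6500i
Iter 1: z = 0.0020 + -0.6500i, |z|^2 = 0.4225
Iter 2: z = -0.4205 + -0.6526i, |z|^2 = 0.6027
Iter 3: z = -0.2471 + -0.1012i, |z|^2 = 0.0713
Iter 4: z = 0.0528 + -0.6000i, |z|^2 = 0.3628
Iter 5: z = -0.3552 + -0.7134i, |z|^2 = 0.6351
Iter 6: z = -0.3807 + -0.1432i, |z|^2 = 0.1654
Iter 7: z = 0.1264 + -0.5410i, |z|^2 = 0.3086
Iter 8: z = -0.2747 + -0.7868i, |z|^2 = 0.6945

Answer: 9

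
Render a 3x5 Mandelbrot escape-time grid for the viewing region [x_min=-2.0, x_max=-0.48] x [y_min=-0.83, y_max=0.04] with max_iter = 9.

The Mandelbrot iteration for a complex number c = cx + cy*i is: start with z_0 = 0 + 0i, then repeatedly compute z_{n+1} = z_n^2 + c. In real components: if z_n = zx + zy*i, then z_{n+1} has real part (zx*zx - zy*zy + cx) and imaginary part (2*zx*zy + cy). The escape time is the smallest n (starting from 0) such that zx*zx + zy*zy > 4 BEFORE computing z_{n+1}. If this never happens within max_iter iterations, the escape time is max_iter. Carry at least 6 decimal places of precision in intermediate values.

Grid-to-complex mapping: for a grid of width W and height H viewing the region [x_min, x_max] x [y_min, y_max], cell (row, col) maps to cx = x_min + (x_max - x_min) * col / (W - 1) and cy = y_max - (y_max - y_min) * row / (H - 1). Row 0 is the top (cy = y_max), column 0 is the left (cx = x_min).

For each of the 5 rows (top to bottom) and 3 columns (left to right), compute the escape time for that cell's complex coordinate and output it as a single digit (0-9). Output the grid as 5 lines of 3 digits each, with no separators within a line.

(row=0, col=0): c = -2.0000 + 0.0400i → escape time 1
(row=0, col=1): c = -1.2400 + 0.0400i → escape time 9
(row=0, col=2): c = -0.4800 + 0.0400i → escape time 9
(row=1, col=0): c = -2.0000 + -0.1775i → escape time 1
(row=1, col=1): c = -1.2400 + -0.1775i → escape time 9
(row=1, col=2): c = -0.4800 + -0.1775i → escape time 9
(row=2, col=0): c = -2.0000 + -0.3950i → escape time 1
(row=2, col=1): c = -1.2400 + -0.3950i → escape time 9
(row=2, col=2): c = -0.4800 + -0.3950i → escape time 9
(row=3, col=0): c = -2.0000 + -0.6125i → escape time 1
(row=3, col=1): c = -1.2400 + -0.6125i → escape time 3
(row=3, col=2): c = -0.4800 + -0.6125i → escape time 9
(row=4, col=0): c = -2.0000 + -0.8300i → escape time 1
(row=4, col=1): c = -1.2400 + -0.8300i → escape time 3
(row=4, col=2): c = -0.4800 + -0.8300i → escape time 5

Answer: 199
199
199
139
135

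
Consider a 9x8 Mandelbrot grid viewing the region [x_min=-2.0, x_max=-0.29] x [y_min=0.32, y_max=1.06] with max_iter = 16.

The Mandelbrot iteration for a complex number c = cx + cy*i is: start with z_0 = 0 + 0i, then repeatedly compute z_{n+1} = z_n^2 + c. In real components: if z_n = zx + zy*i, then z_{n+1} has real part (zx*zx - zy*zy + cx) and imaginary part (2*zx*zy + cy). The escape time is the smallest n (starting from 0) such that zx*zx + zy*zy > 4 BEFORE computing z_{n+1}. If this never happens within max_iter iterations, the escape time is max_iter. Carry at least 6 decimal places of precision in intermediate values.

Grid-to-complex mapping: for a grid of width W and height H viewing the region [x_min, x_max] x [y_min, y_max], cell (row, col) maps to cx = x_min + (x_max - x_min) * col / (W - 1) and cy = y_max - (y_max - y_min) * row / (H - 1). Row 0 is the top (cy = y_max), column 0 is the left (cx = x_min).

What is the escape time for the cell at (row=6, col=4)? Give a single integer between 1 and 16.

z_0 = 0 + 0i, c = -1.1450 + 0.4257i
Iter 1: z = -1.1450 + 0.4257i, |z|^2 = 1.4923
Iter 2: z = -0.0152 + -0.5492i, |z|^2 = 0.3018
Iter 3: z = -1.4464 + 0.4424i, |z|^2 = 2.2877
Iter 4: z = 0.7512 + -0.8541i, |z|^2 = 1.2938
Iter 5: z = -1.3101 + -0.8575i, |z|^2 = 2.4517
Iter 6: z = -0.1639 + 2.6725i, |z|^2 = 7.1691
Escaped at iteration 6

Answer: 6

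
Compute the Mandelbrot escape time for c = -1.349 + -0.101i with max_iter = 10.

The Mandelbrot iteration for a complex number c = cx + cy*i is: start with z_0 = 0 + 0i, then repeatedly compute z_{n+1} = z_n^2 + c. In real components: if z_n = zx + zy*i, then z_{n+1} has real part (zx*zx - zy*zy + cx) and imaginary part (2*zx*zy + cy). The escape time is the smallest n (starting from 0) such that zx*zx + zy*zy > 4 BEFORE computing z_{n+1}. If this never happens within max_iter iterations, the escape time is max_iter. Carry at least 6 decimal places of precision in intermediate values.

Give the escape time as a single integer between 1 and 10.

z_0 = 0 + 0i, c = -1.3490 + -0.1010i
Iter 1: z = -1.3490 + -0.1010i, |z|^2 = 1.8300
Iter 2: z = 0.4606 + 0.1715i, |z|^2 = 0.2416
Iter 3: z = -1.1663 + 0.0570i, |z|^2 = 1.3634
Iter 4: z = 0.0079 + -0.2339i, |z|^2 = 0.0548
Iter 5: z = -1.4037 + -0.1047i, |z|^2 = 1.9812
Iter 6: z = 0.6103 + 0.1929i, |z|^2 = 0.4097
Iter 7: z = -1.0138 + 0.1345i, |z|^2 = 1.0458
Iter 8: z = -0.3393 + -0.3737i, |z|^2 = 0.2548
Iter 9: z = -1.3735 + 0.1526i, |z|^2 = 1.9097

Answer: 10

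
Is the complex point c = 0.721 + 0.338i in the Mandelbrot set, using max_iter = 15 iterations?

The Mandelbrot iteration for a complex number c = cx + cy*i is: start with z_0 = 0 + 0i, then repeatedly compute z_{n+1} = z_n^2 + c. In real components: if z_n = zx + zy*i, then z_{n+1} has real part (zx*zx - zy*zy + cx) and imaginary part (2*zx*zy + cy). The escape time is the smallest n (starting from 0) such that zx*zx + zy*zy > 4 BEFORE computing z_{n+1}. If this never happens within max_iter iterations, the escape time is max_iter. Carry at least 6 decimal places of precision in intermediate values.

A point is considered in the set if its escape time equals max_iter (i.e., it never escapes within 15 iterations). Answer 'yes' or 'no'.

Answer: no

Derivation:
z_0 = 0 + 0i, c = 0.7210 + 0.3380i
Iter 1: z = 0.7210 + 0.3380i, |z|^2 = 0.6341
Iter 2: z = 1.1266 + 0.8254i, |z|^2 = 1.9505
Iter 3: z = 1.3089 + 2.1978i, |z|^2 = 6.5436
Escaped at iteration 3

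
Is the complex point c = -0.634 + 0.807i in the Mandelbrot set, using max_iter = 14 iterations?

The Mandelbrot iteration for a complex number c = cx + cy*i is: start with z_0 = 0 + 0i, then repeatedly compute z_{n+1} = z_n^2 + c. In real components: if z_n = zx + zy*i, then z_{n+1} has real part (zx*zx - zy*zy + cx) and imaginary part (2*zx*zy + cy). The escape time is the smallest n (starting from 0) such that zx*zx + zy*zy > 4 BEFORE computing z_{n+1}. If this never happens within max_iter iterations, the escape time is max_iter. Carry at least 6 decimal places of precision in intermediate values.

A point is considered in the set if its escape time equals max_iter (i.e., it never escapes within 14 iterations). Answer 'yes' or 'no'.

z_0 = 0 + 0i, c = -0.6340 + 0.8070i
Iter 1: z = -0.6340 + 0.8070i, |z|^2 = 1.0532
Iter 2: z = -0.8833 + -0.2163i, |z|^2 = 0.8270
Iter 3: z = 0.0994 + 1.1891i, |z|^2 = 1.4238
Iter 4: z = -2.0380 + 1.0435i, |z|^2 = 5.2423
Escaped at iteration 4

Answer: no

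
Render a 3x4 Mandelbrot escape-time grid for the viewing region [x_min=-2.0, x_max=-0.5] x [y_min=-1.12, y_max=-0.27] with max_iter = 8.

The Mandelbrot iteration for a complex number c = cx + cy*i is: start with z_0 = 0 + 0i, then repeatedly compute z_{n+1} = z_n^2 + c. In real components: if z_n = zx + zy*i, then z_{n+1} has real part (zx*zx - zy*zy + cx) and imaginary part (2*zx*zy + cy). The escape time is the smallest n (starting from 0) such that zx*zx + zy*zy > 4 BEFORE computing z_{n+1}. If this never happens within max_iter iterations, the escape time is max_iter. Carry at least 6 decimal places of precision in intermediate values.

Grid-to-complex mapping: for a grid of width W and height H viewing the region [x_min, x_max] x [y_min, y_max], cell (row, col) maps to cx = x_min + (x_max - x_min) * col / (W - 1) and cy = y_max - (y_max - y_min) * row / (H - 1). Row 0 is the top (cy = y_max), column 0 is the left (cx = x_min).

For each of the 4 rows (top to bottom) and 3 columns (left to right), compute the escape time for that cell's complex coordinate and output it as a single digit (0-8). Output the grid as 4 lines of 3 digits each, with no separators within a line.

(row=0, col=0): c = -2.0000 + -0.2700i → escape time 1
(row=0, col=1): c = -1.2500 + -0.2700i → escape time 8
(row=0, col=2): c = -0.5000 + -0.2700i → escape time 8
(row=1, col=0): c = -2.0000 + -0.5533i → escape time 1
(row=1, col=1): c = -1.2500 + -0.5533i → escape time 3
(row=1, col=2): c = -0.5000 + -0.5533i → escape time 8
(row=2, col=0): c = -2.0000 + -0.8367i → escape time 1
(row=2, col=1): c = -1.2500 + -0.8367i → escape time 3
(row=2, col=2): c = -0.5000 + -0.8367i → escape time 5
(row=3, col=0): c = -2.0000 + -1.1200i → escape time 1
(row=3, col=1): c = -1.2500 + -1.1200i → escape time 3
(row=3, col=2): c = -0.5000 + -1.1200i → escape time 3

Answer: 188
138
135
133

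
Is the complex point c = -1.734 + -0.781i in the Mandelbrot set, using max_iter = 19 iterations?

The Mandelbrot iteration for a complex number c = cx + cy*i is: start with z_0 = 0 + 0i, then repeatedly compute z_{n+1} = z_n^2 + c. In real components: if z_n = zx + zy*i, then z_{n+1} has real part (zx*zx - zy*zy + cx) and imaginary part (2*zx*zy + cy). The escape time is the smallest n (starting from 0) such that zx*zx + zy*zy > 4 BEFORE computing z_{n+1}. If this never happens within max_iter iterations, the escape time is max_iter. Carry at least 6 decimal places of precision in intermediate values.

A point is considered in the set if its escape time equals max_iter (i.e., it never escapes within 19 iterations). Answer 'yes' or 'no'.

z_0 = 0 + 0i, c = -1.7340 + -0.7810i
Iter 1: z = -1.7340 + -0.7810i, |z|^2 = 3.6167
Iter 2: z = 0.6628 + 1.9275i, |z|^2 = 4.1546
Escaped at iteration 2

Answer: no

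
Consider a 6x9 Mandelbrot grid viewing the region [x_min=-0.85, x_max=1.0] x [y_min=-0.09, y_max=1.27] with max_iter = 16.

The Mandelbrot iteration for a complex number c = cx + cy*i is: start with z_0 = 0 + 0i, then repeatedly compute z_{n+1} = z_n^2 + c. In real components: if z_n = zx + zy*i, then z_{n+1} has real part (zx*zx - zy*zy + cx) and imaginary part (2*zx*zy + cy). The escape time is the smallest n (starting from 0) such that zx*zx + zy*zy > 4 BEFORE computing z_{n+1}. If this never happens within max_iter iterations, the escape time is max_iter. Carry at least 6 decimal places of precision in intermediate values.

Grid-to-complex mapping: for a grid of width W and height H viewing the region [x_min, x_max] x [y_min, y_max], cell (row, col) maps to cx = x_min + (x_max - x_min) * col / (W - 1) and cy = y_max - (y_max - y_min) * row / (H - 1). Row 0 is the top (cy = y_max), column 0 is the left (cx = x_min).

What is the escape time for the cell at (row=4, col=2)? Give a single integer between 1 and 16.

z_0 = 0 + 0i, c = -0.1100 + 0.5900i
Iter 1: z = -0.1100 + 0.5900i, |z|^2 = 0.3602
Iter 2: z = -0.4460 + 0.4602i, |z|^2 = 0.4107
Iter 3: z = -0.1229 + 0.1795i, |z|^2 = 0.0473
Iter 4: z = -0.1271 + 0.5459i, |z|^2 = 0.3142
Iter 5: z = -0.3918 + 0.4512i, |z|^2 = 0.3571
Iter 6: z = -0.1601 + 0.2364i, |z|^2 = 0.0815
Iter 7: z = -0.1403 + 0.5143i, |z|^2 = 0.2842
Iter 8: z = -0.3549 + 0.4457i, |z|^2 = 0.3246
Iter 9: z = -0.1827 + 0.2737i, |z|^2 = 0.1083
Iter 10: z = -0.1515 + 0.4900i, |z|^2 = 0.2630
Iter 11: z = -0.3271 + 0.4415i, |z|^2 = 0.3020
Iter 12: z = -0.1979 + 0.3011i, |z|^2 = 0.1299
Iter 13: z = -0.1615 + 0.4708i, |z|^2 = 0.2477
Iter 14: z = -0.3056 + 0.4379i, |z|^2 = 0.2852
Iter 15: z = -0.2084 + 0.3224i, |z|^2 = 0.1474

Answer: 16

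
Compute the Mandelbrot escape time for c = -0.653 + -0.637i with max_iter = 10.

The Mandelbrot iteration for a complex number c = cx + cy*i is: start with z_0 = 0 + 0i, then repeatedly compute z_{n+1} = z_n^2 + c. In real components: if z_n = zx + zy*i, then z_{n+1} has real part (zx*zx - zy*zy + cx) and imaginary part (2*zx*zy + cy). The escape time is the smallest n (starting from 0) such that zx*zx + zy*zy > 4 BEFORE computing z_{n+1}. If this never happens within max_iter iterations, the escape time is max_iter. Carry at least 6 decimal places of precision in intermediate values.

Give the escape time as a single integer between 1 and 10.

z_0 = 0 + 0i, c = -0.6530 + -0.6370i
Iter 1: z = -0.6530 + -0.6370i, |z|^2 = 0.8322
Iter 2: z = -0.6324 + 0.1949i, |z|^2 = 0.4379
Iter 3: z = -0.2911 + -0.8835i, |z|^2 = 0.8654
Iter 4: z = -1.3489 + -0.1226i, |z|^2 = 1.8345
Iter 5: z = 1.1514 + -0.3063i, |z|^2 = 1.4195
Iter 6: z = 0.5789 + -1.3423i, |z|^2 = 2.1370
Iter 7: z = -2.1197 + -2.1912i, |z|^2 = 9.2946
Escaped at iteration 7

Answer: 7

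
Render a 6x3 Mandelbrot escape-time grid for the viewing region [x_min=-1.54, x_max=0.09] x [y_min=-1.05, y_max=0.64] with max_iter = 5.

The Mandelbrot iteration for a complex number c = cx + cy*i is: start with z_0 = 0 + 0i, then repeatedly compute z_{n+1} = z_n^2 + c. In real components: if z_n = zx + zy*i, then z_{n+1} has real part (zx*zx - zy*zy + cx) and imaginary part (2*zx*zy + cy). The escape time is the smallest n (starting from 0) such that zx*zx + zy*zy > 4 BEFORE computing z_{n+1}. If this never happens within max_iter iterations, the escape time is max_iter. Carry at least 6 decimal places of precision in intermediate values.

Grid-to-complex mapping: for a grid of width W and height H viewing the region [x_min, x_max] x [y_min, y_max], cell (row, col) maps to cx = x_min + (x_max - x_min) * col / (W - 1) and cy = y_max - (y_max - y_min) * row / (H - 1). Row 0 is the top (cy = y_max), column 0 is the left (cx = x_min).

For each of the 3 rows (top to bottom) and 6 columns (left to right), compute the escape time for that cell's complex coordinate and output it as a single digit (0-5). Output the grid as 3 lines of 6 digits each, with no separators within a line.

(row=0, col=0): c = -1.5400 + 0.6400i → escape time 3
(row=0, col=1): c = -1.2140 + 0.6400i → escape time 3
(row=0, col=2): c = -0.8880 + 0.6400i → escape time 5
(row=0, col=3): c = -0.5620 + 0.6400i → escape time 5
(row=0, col=4): c = -0.2360 + 0.6400i → escape time 5
(row=0, col=5): c = 0.0900 + 0.6400i → escape time 5
(row=1, col=0): c = -1.5400 + -0.2050i → escape time 5
(row=1, col=1): c = -1.2140 + -0.2050i → escape time 5
(row=1, col=2): c = -0.8880 + -0.2050i → escape time 5
(row=1, col=3): c = -0.5620 + -0.2050i → escape time 5
(row=1, col=4): c = -0.2360 + -0.2050i → escape time 5
(row=1, col=5): c = 0.0900 + -0.2050i → escape time 5
(row=2, col=0): c = -1.5400 + -1.0500i → escape time 2
(row=2, col=1): c = -1.2140 + -1.0500i → escape time 3
(row=2, col=2): c = -0.8880 + -1.0500i → escape time 3
(row=2, col=3): c = -0.5620 + -1.0500i → escape time 4
(row=2, col=4): c = -0.2360 + -1.0500i → escape time 5
(row=2, col=5): c = 0.0900 + -1.0500i → escape time 4

Answer: 335555
555555
233454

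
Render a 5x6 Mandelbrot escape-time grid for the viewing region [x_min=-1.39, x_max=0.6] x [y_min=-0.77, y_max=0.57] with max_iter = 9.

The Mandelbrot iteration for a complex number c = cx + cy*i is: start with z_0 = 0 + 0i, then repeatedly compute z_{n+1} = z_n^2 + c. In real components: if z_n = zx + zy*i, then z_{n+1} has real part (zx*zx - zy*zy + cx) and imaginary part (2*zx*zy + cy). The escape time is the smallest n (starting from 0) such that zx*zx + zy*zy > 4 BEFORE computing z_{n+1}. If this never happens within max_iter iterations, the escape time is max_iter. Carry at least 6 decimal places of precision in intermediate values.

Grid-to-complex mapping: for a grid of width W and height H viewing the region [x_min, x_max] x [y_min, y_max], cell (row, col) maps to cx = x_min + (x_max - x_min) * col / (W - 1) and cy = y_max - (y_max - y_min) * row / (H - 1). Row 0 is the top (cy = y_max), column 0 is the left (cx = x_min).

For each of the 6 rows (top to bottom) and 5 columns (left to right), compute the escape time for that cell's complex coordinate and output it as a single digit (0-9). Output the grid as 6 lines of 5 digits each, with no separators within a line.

Answer: 35993
59994
99994
69994
35993
34773

Derivation:
(row=0, col=0): c = -1.3900 + 0.5700i → escape time 3
(row=0, col=1): c = -0.8925 + 0.5700i → escape time 5
(row=0, col=2): c = -0.3950 + 0.5700i → escape time 9
(row=0, col=3): c = 0.1025 + 0.5700i → escape time 9
(row=0, col=4): c = 0.6000 + 0.5700i → escape time 3
(row=1, col=0): c = -1.3900 + 0.3020i → escape time 5
(row=1, col=1): c = -0.8925 + 0.3020i → escape time 9
(row=1, col=2): c = -0.3950 + 0.3020i → escape time 9
(row=1, col=3): c = 0.1025 + 0.3020i → escape time 9
(row=1, col=4): c = 0.6000 + 0.3020i → escape time 4
(row=2, col=0): c = -1.3900 + 0.0340i → escape time 9
(row=2, col=1): c = -0.8925 + 0.0340i → escape time 9
(row=2, col=2): c = -0.3950 + 0.0340i → escape time 9
(row=2, col=3): c = 0.1025 + 0.0340i → escape time 9
(row=2, col=4): c = 0.6000 + 0.0340i → escape time 4
(row=3, col=0): c = -1.3900 + -0.2340i → escape time 6
(row=3, col=1): c = -0.8925 + -0.2340i → escape time 9
(row=3, col=2): c = -0.3950 + -0.2340i → escape time 9
(row=3, col=3): c = 0.1025 + -0.2340i → escape time 9
(row=3, col=4): c = 0.6000 + -0.2340i → escape time 4
(row=4, col=0): c = -1.3900 + -0.5020i → escape time 3
(row=4, col=1): c = -0.8925 + -0.5020i → escape time 5
(row=4, col=2): c = -0.3950 + -0.5020i → escape time 9
(row=4, col=3): c = 0.1025 + -0.5020i → escape time 9
(row=4, col=4): c = 0.6000 + -0.5020i → escape time 3
(row=5, col=0): c = -1.3900 + -0.7700i → escape time 3
(row=5, col=1): c = -0.8925 + -0.7700i → escape time 4
(row=5, col=2): c = -0.3950 + -0.7700i → escape time 7
(row=5, col=3): c = 0.1025 + -0.7700i → escape time 7
(row=5, col=4): c = 0.6000 + -0.7700i → escape time 3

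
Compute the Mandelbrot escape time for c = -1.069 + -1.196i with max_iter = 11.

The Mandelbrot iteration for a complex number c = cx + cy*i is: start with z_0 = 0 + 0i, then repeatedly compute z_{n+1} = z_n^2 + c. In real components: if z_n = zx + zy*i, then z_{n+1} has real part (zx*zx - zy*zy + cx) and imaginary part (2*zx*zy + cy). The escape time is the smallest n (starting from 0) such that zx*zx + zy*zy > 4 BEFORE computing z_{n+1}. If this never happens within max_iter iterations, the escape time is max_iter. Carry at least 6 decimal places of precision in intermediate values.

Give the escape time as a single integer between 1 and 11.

Answer: 3

Derivation:
z_0 = 0 + 0i, c = -1.0690 + -1.1960i
Iter 1: z = -1.0690 + -1.1960i, |z|^2 = 2.5732
Iter 2: z = -1.3567 + 1.3610i, |z|^2 = 3.6930
Iter 3: z = -1.0809 + -4.8889i, |z|^2 = 25.0702
Escaped at iteration 3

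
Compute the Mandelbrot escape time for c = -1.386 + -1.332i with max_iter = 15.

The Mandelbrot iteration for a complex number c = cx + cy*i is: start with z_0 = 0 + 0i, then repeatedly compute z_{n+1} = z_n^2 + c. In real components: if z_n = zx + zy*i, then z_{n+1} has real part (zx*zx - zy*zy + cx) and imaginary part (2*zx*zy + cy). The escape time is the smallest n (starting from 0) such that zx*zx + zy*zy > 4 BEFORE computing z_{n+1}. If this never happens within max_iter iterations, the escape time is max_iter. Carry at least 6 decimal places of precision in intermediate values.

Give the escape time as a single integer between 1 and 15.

Answer: 2

Derivation:
z_0 = 0 + 0i, c = -1.3860 + -1.3320i
Iter 1: z = -1.3860 + -1.3320i, |z|^2 = 3.6952
Iter 2: z = -1.2392 + 2.3603i, |z|^2 = 7.1067
Escaped at iteration 2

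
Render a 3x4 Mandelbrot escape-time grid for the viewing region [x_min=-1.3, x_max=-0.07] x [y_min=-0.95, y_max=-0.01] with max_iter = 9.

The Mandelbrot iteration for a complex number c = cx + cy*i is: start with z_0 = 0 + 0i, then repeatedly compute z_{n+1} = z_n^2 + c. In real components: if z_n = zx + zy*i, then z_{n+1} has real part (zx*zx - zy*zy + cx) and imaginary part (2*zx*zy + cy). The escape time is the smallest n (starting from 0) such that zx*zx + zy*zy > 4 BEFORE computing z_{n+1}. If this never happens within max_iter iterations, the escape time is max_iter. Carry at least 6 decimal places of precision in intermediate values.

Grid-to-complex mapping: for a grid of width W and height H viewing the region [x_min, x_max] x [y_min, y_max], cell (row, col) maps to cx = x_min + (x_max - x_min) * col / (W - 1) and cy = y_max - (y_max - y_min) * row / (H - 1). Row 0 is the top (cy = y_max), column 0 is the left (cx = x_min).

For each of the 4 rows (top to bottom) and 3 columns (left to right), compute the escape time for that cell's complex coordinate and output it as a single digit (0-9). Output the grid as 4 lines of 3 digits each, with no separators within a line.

Answer: 999
799
369
349

Derivation:
(row=0, col=0): c = -1.3000 + -0.0100i → escape time 9
(row=0, col=1): c = -0.6850 + -0.0100i → escape time 9
(row=0, col=2): c = -0.0700 + -0.0100i → escape time 9
(row=1, col=0): c = -1.3000 + -0.3233i → escape time 7
(row=1, col=1): c = -0.6850 + -0.3233i → escape time 9
(row=1, col=2): c = -0.0700 + -0.3233i → escape time 9
(row=2, col=0): c = -1.3000 + -0.6367i → escape time 3
(row=2, col=1): c = -0.6850 + -0.6367i → escape time 6
(row=2, col=2): c = -0.0700 + -0.6367i → escape time 9
(row=3, col=0): c = -1.3000 + -0.9500i → escape time 3
(row=3, col=1): c = -0.6850 + -0.9500i → escape time 4
(row=3, col=2): c = -0.0700 + -0.9500i → escape time 9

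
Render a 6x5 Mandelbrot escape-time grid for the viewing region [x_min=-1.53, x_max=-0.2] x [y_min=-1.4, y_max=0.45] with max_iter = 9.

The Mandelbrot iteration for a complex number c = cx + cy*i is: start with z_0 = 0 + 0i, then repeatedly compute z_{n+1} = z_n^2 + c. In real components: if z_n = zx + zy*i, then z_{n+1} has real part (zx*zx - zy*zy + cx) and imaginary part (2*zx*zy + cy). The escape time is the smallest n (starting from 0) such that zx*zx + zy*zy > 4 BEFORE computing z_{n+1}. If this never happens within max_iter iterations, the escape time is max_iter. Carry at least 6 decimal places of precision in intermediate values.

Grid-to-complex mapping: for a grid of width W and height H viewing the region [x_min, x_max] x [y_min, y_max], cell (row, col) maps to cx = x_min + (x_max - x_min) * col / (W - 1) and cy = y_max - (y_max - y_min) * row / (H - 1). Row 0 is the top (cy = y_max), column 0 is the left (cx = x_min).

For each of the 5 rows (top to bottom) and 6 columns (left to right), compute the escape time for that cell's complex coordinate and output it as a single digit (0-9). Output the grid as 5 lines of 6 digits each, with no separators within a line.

Answer: 365899
999999
355799
333448
122222

Derivation:
(row=0, col=0): c = -1.5300 + 0.4500i → escape time 3
(row=0, col=1): c = -1.2640 + 0.4500i → escape time 6
(row=0, col=2): c = -0.9980 + 0.4500i → escape time 5
(row=0, col=3): c = -0.7320 + 0.4500i → escape time 8
(row=0, col=4): c = -0.4660 + 0.4500i → escape time 9
(row=0, col=5): c = -0.2000 + 0.4500i → escape time 9
(row=1, col=0): c = -1.5300 + -0.0125i → escape time 9
(row=1, col=1): c = -1.2640 + -0.0125i → escape time 9
(row=1, col=2): c = -0.9980 + -0.0125i → escape time 9
(row=1, col=3): c = -0.7320 + -0.0125i → escape time 9
(row=1, col=4): c = -0.4660 + -0.0125i → escape time 9
(row=1, col=5): c = -0.2000 + -0.0125i → escape time 9
(row=2, col=0): c = -1.5300 + -0.4750i → escape time 3
(row=2, col=1): c = -1.2640 + -0.4750i → escape time 5
(row=2, col=2): c = -0.9980 + -0.4750i → escape time 5
(row=2, col=3): c = -0.7320 + -0.4750i → escape time 7
(row=2, col=4): c = -0.4660 + -0.4750i → escape time 9
(row=2, col=5): c = -0.2000 + -0.4750i → escape time 9
(row=3, col=0): c = -1.5300 + -0.9375i → escape time 3
(row=3, col=1): c = -1.2640 + -0.9375i → escape time 3
(row=3, col=2): c = -0.9980 + -0.9375i → escape time 3
(row=3, col=3): c = -0.7320 + -0.9375i → escape time 4
(row=3, col=4): c = -0.4660 + -0.9375i → escape time 4
(row=3, col=5): c = -0.2000 + -0.9375i → escape time 8
(row=4, col=0): c = -1.5300 + -1.4000i → escape time 1
(row=4, col=1): c = -1.2640 + -1.4000i → escape time 2
(row=4, col=2): c = -0.9980 + -1.4000i → escape time 2
(row=4, col=3): c = -0.7320 + -1.4000i → escape time 2
(row=4, col=4): c = -0.4660 + -1.4000i → escape time 2
(row=4, col=5): c = -0.2000 + -1.4000i → escape time 2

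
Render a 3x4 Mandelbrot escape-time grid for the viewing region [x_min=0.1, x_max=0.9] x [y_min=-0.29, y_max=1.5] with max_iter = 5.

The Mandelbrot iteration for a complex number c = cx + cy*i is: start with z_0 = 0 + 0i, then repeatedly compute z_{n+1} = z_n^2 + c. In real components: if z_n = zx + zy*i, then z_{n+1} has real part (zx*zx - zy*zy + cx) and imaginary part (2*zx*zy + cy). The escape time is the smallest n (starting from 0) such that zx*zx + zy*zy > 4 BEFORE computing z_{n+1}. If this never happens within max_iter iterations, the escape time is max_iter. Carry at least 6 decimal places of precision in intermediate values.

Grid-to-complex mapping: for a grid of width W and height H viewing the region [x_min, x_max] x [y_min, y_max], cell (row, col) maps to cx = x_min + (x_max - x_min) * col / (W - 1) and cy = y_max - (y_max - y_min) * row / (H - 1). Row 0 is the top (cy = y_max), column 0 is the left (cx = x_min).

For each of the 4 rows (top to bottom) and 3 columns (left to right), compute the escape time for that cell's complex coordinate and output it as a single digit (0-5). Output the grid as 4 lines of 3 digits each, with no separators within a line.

(row=0, col=0): c = 0.1000 + 1.5000i → escape time 2
(row=0, col=1): c = 0.5000 + 1.5000i → escape time 2
(row=0, col=2): c = 0.9000 + 1.5000i → escape time 2
(row=1, col=0): c = 0.1000 + 0.9033i → escape time 5
(row=1, col=1): c = 0.5000 + 0.9033i → escape time 3
(row=1, col=2): c = 0.9000 + 0.9033i → escape time 2
(row=2, col=0): c = 0.1000 + 0.3067i → escape time 5
(row=2, col=1): c = 0.5000 + 0.3067i → escape time 5
(row=2, col=2): c = 0.9000 + 0.3067i → escape time 3
(row=3, col=0): c = 0.1000 + -0.2900i → escape time 5
(row=3, col=1): c = 0.5000 + -0.2900i → escape time 5
(row=3, col=2): c = 0.9000 + -0.2900i → escape time 3

Answer: 222
532
553
553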